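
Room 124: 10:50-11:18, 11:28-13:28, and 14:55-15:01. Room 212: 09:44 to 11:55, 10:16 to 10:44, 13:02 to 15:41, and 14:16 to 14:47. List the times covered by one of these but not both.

09:44–10:50, 11:18–11:28, 11:55–13:02, 13:28–14:55, 15:01–15:41

Merge the second list: 09:44–11:55, 13:02–15:41.
A but not B: 11:55–13:02.
B but not A: 09:44–10:50, 11:18–11:28, 13:28–14:55, 15:01–15:41.
Combining gives A △ B.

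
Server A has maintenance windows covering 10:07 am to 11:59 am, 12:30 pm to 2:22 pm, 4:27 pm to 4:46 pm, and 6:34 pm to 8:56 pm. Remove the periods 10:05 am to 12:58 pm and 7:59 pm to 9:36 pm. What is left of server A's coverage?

12:58 pm–2:22 pm, 4:27 pm–4:46 pm, 6:34 pm–7:59 pm

10:07 am–11:59 am: fully covered by B → removed.
12:30 pm–2:22 pm minus B → 12:58 pm–2:22 pm.
4:27 pm–4:46 pm: no B overlap → unchanged.
6:34 pm–8:56 pm minus B → 6:34 pm–7:59 pm.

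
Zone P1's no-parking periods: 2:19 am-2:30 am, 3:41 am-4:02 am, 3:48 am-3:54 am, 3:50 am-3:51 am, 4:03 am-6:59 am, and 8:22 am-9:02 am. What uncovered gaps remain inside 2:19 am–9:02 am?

The merged coverage is 2:19 am-2:30 am, 3:41 am-4:02 am, 4:03 am-6:59 am, 8:22 am-9:02 am.
Complement within 2:19 am-9:02 am: 2:30 am-3:41 am, 4:02 am-4:03 am, 6:59 am-8:22 am.

2:30 am-3:41 am, 4:02 am-4:03 am, 6:59 am-8:22 am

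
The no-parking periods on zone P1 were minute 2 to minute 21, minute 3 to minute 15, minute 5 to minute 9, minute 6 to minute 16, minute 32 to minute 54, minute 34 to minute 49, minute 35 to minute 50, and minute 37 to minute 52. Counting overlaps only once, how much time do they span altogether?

Merged: minute 2 to minute 21, minute 32 to minute 54.
Lengths: 19 minutes + 22 minutes = 41 minutes.

41 minutes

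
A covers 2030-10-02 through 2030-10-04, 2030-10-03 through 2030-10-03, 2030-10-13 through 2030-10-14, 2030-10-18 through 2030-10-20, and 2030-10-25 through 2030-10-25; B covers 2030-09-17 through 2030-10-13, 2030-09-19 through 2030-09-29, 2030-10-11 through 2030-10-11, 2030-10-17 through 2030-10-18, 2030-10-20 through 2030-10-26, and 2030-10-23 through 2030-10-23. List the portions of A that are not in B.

2030-10-14 through 2030-10-14, 2030-10-19 through 2030-10-19

Merge the first list: 2030-10-02 through 2030-10-04, 2030-10-13 through 2030-10-14, 2030-10-18 through 2030-10-20, 2030-10-25 through 2030-10-25.
Merge the second list: 2030-09-17 through 2030-10-13, 2030-10-17 through 2030-10-18, 2030-10-20 through 2030-10-26.
2030-10-02 through 2030-10-04: entirely removed.
2030-10-13 through 2030-10-14 \ B = 2030-10-14 through 2030-10-14.
2030-10-18 through 2030-10-20 \ B = 2030-10-19 through 2030-10-19.
2030-10-25 through 2030-10-25: entirely removed.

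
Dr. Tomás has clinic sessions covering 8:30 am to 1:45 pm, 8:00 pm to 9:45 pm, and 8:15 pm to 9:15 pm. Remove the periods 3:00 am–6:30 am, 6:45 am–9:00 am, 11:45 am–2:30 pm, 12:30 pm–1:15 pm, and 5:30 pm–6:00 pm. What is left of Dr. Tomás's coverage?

9:00 am–11:45 am, 8:00 pm–9:45 pm

A, merged: 8:30 am–1:45 pm, 8:00 pm–9:45 pm.
B, merged: 3:00 am–6:30 am, 6:45 am–9:00 am, 11:45 am–2:30 pm, 5:30 pm–6:00 pm.
8:30 am–1:45 pm \ B = 9:00 am–11:45 am.
8:00 pm–9:45 pm: nothing removed.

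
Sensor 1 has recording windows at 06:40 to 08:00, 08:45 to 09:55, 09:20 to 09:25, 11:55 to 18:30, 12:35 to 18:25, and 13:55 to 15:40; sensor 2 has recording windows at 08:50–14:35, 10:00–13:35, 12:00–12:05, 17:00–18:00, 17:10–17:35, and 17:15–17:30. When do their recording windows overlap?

08:50–09:55, 11:55–14:35, 17:00–18:00

Merge the first list: 06:40–08:00, 08:45–09:55, 11:55–18:30.
Merge the second list: 08:50–14:35, 17:00–18:00.
06:40–08:00 falls entirely outside B.
08:45–09:55 overlaps B on 08:50–09:55.
11:55–18:30 overlaps B on 11:55–14:35, 17:00–18:00.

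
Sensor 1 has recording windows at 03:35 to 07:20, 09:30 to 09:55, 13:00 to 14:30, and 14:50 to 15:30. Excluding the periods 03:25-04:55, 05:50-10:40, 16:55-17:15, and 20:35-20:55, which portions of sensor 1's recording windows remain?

03:35–07:20 with B removed leaves 04:55–05:50.
09:30–09:55 lies entirely inside B → drops out.
13:00–14:30 is untouched.
14:50–15:30 is untouched.

04:55–05:50, 13:00–14:30, 14:50–15:30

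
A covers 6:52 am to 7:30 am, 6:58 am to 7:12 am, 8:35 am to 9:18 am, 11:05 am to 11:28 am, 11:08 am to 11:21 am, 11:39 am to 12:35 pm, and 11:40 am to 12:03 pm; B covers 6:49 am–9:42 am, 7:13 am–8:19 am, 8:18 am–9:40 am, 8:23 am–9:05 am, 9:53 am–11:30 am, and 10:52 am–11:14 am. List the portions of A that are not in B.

Merge the first list: 6:52 am–7:30 am, 8:35 am–9:18 am, 11:05 am–11:28 am, 11:39 am–12:35 pm.
Merge the second list: 6:49 am–9:42 am, 9:53 am–11:30 am.
6:52 am–7:30 am lies entirely inside B → drops out.
8:35 am–9:18 am lies entirely inside B → drops out.
11:05 am–11:28 am lies entirely inside B → drops out.
11:39 am–12:35 pm is untouched.

11:39 am–12:35 pm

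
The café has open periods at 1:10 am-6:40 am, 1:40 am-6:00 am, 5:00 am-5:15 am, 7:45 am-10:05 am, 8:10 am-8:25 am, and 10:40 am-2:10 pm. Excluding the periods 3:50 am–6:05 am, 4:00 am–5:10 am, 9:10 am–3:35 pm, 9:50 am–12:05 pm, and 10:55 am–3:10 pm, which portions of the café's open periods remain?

A, merged: 1:10 am-6:40 am, 7:45 am-10:05 am, 10:40 am-2:10 pm.
B, merged: 3:50 am-6:05 am, 9:10 am-3:35 pm.
1:10 am-6:40 am minus B → 1:10 am-3:50 am, 6:05 am-6:40 am.
7:45 am-10:05 am minus B → 7:45 am-9:10 am.
10:40 am-2:10 pm: fully covered by B → removed.

1:10 am-3:50 am, 6:05 am-6:40 am, 7:45 am-9:10 am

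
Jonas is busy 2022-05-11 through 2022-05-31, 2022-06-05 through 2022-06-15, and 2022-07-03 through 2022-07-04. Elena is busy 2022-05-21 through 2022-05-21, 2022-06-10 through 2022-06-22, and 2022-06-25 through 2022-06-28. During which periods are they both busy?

2022-05-21 through 2022-05-21, 2022-06-10 through 2022-06-15

2022-05-11 through 2022-05-31 ∩ B → 2022-05-21 through 2022-05-21.
2022-06-05 through 2022-06-15 ∩ B → 2022-06-10 through 2022-06-15.
2022-07-03 through 2022-07-04 meets no B interval.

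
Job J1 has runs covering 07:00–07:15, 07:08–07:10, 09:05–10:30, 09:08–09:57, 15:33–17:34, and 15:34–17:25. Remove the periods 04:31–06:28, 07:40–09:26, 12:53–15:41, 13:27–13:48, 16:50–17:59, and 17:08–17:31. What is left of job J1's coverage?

First set merges to 07:00-07:15, 09:05-10:30, 15:33-17:34.
Second set merges to 04:31-06:28, 07:40-09:26, 12:53-15:41, 16:50-17:59.
07:00-07:15: nothing removed.
09:05-10:30 \ B = 09:26-10:30.
15:33-17:34 \ B = 15:41-16:50.

07:00-07:15, 09:26-10:30, 15:41-16:50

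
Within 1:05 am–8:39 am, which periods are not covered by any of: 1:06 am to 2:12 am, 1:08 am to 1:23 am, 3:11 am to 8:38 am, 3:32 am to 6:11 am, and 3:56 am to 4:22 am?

1:05 am–1:06 am, 2:12 am–3:11 am, 8:38 am–8:39 am

The merged coverage is 1:06 am–2:12 am, 3:11 am–8:38 am.
Uncovered inside 1:05 am–8:39 am: 1:05 am–1:06 am, 2:12 am–3:11 am, 8:38 am–8:39 am.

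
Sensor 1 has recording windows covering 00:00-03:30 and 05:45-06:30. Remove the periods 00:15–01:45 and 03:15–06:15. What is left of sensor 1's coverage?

00:00–00:15, 01:45–03:15, 06:15–06:30

00:00–03:30 with B removed leaves 00:00–00:15, 01:45–03:15.
05:45–06:30 with B removed leaves 06:15–06:30.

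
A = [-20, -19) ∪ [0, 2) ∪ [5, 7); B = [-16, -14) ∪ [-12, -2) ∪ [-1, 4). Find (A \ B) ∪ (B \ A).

A but not B: [-20, -19), [5, 7).
B but not A: [-16, -14), [-12, -2), [-1, 0), [2, 4).
Combining gives A △ B.

[-20, -19) ∪ [-16, -14) ∪ [-12, -2) ∪ [-1, 0) ∪ [2, 4) ∪ [5, 7)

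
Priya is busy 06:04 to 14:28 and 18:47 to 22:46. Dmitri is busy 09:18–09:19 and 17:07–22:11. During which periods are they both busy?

09:18–09:19, 18:47–22:11

06:04–14:28 ∩ B → 09:18–09:19.
18:47–22:46 ∩ B → 18:47–22:11.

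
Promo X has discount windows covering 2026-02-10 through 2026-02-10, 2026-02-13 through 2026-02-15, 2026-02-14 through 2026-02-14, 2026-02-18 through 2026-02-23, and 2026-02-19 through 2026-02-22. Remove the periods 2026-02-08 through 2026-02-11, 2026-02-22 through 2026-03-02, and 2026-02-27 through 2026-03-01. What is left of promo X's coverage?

2026-02-13 through 2026-02-15, 2026-02-18 through 2026-02-21

A, merged: 2026-02-10 through 2026-02-10, 2026-02-13 through 2026-02-15, 2026-02-18 through 2026-02-23.
B, merged: 2026-02-08 through 2026-02-11, 2026-02-22 through 2026-03-02.
2026-02-10 through 2026-02-10: entirely removed.
2026-02-13 through 2026-02-15: nothing removed.
2026-02-18 through 2026-02-23 \ B = 2026-02-18 through 2026-02-21.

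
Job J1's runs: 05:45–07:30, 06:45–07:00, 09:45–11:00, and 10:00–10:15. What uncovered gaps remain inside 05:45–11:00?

After merging, the occupied span is 05:45–07:30, 09:45–11:00.
Gaps within 05:45–11:00: 07:30–09:45.

07:30–09:45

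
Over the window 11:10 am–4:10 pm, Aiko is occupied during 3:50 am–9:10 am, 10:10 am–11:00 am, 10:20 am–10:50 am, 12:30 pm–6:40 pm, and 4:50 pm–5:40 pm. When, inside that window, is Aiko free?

After merging, the occupied span is 3:50 am–9:10 am, 10:10 am–11:00 am, 12:30 pm–6:40 pm.
Uncovered inside 11:10 am–4:10 pm: 11:10 am–12:30 pm.

11:10 am–12:30 pm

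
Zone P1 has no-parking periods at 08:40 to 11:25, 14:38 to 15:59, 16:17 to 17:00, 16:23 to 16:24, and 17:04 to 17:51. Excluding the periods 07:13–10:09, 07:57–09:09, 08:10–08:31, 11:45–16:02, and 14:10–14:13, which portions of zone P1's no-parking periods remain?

10:09–11:25, 16:17–17:00, 17:04–17:51

A, merged: 08:40–11:25, 14:38–15:59, 16:17–17:00, 17:04–17:51.
B, merged: 07:13–10:09, 11:45–16:02.
08:40–11:25 minus B → 10:09–11:25.
14:38–15:59: fully covered by B → removed.
16:17–17:00: no B overlap → unchanged.
17:04–17:51: no B overlap → unchanged.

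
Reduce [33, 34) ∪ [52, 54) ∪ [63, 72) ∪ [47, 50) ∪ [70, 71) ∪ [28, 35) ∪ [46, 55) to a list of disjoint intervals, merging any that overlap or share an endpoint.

[28, 35) ∪ [46, 55) ∪ [63, 72)

Sort by start: [28, 35), [33, 34), [46, 55), [47, 50), [52, 54), [63, 72), [70, 71).
[33, 34) overlaps/touches [28, 35) → extend to [28, 35).
[46, 55) is disjoint → start new block.
[47, 50) overlaps/touches [46, 55) → extend to [46, 55).
[52, 54) overlaps/touches [46, 55) → extend to [46, 55).
[63, 72) is disjoint → start new block.
[70, 71) overlaps/touches [63, 72) → extend to [63, 72).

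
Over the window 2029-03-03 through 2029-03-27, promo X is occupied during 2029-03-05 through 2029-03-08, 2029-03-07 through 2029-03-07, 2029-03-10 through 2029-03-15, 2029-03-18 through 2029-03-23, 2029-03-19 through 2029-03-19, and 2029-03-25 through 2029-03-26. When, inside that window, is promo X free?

2029-03-03 through 2029-03-04, 2029-03-09 through 2029-03-09, 2029-03-16 through 2029-03-17, 2029-03-24 through 2029-03-24, 2029-03-27 through 2029-03-27

Covered (merged): 2029-03-05 through 2029-03-08, 2029-03-10 through 2029-03-15, 2029-03-18 through 2029-03-23, 2029-03-25 through 2029-03-26.
Complement within 2029-03-03 through 2029-03-27: 2029-03-03 through 2029-03-04, 2029-03-09 through 2029-03-09, 2029-03-16 through 2029-03-17, 2029-03-24 through 2029-03-24, 2029-03-27 through 2029-03-27.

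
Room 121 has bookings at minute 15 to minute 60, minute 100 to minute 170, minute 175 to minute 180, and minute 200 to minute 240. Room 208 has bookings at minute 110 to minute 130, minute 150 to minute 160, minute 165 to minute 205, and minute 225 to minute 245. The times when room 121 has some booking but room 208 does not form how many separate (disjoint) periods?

A \ B = minute 15 to minute 60, minute 100 to minute 110, minute 130 to minute 150, minute 160 to minute 165, minute 205 to minute 225.
That is 5 disjoint pieces.

5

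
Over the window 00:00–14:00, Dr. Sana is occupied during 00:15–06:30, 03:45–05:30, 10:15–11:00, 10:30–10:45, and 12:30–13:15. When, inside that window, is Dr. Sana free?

00:00–00:15, 06:30–10:15, 11:00–12:30, 13:15–14:00

The merged coverage is 00:15–06:30, 10:15–11:00, 12:30–13:15.
Gaps within 00:00–14:00: 00:00–00:15, 06:30–10:15, 11:00–12:30, 13:15–14:00.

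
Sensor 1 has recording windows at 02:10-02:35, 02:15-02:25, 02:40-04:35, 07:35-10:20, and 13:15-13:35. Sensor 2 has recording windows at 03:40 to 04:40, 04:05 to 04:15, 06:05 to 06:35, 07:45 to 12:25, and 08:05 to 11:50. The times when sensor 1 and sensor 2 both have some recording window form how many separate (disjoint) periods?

2

First set merges to 02:10–02:35, 02:40–04:35, 07:35–10:20, 13:15–13:35.
Second set merges to 03:40–04:40, 06:05–06:35, 07:45–12:25.
A ∩ B = 03:40–04:35, 07:45–10:20.
That is 2 disjoint pieces.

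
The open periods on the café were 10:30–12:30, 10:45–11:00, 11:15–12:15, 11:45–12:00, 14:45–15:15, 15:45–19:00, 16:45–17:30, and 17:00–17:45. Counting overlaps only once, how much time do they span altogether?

5 h 45 min

Merged: 10:30–12:30, 14:45–15:15, 15:45–19:00.
Lengths: 2 h + 30 min + 3 h 15 min = 5 h 45 min.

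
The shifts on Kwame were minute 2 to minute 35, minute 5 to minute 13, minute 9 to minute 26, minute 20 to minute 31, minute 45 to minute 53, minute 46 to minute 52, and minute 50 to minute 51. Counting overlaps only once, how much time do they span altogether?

Merged: minute 2 to minute 35, minute 45 to minute 53.
Lengths: 33 minutes + 8 minutes = 41 minutes.

41 minutes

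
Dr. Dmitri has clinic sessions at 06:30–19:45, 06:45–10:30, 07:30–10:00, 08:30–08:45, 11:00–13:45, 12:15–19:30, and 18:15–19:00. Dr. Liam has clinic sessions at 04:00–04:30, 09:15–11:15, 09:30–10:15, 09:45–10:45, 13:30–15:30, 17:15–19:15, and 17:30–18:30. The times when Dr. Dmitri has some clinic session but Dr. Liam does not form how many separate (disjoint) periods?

First set merges to 06:30–19:45.
Second set merges to 04:00–04:30, 09:15–11:15, 13:30–15:30, 17:15–19:15.
A \ B = 06:30–09:15, 11:15–13:30, 15:30–17:15, 19:15–19:45.
That is 4 disjoint pieces.

4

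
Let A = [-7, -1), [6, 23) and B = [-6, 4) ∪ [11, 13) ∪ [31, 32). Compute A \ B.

[-7, -6) ∪ [6, 11) ∪ [13, 23)

[-7, -1) \ B = [-7, -6).
[6, 23) \ B = [6, 11), [13, 23).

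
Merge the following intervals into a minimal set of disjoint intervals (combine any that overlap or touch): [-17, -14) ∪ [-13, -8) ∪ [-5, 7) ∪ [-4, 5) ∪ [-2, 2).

[-17, -14) ∪ [-13, -8) ∪ [-5, 7)

[-13, -8) is disjoint → start new block.
[-5, 7) is disjoint → start new block.
[-4, 5) overlaps/touches [-5, 7) → extend to [-5, 7).
[-2, 2) overlaps/touches [-5, 7) → extend to [-5, 7).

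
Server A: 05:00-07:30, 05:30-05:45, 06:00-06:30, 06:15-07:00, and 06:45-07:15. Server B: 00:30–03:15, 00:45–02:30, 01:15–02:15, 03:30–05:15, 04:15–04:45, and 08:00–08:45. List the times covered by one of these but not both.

A, merged: 05:00–07:30.
B, merged: 00:30–03:15, 03:30–05:15, 08:00–08:45.
Only in the first: 05:15–07:30.
Only in the second: 00:30–03:15, 03:30–05:00, 08:00–08:45.
Together these are the periods covered by exactly one.

00:30–03:15, 03:30–05:00, 05:15–07:30, 08:00–08:45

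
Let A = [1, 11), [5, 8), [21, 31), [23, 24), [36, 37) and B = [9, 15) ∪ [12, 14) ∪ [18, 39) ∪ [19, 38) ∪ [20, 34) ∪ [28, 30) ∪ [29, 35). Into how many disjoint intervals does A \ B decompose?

Merge the first list: [1, 11), [21, 31), [36, 37).
Merge the second list: [9, 15), [18, 39).
A \ B = [1, 9).
That is 1 disjoint piece.

1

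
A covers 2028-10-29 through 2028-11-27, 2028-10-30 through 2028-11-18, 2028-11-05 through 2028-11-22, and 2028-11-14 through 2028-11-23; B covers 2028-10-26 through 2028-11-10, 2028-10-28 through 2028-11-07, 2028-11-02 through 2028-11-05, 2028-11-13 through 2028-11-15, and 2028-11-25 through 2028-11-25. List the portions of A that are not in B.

Merge the first list: 2028-10-29 through 2028-11-27.
Merge the second list: 2028-10-26 through 2028-11-10, 2028-11-13 through 2028-11-15, 2028-11-25 through 2028-11-25.
2028-10-29 through 2028-11-27 minus B → 2028-11-11 through 2028-11-12, 2028-11-16 through 2028-11-24, 2028-11-26 through 2028-11-27.

2028-11-11 through 2028-11-12, 2028-11-16 through 2028-11-24, 2028-11-26 through 2028-11-27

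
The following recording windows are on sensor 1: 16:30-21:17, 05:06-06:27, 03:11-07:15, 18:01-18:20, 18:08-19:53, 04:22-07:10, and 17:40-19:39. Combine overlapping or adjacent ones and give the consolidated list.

Sort by start: 03:11-07:15, 04:22-07:10, 05:06-06:27, 16:30-21:17, 17:40-19:39, 18:01-18:20, 18:08-19:53.
04:22-07:10 overlaps/touches 03:11-07:15 → extend to 03:11-07:15.
05:06-06:27 overlaps/touches 03:11-07:15 → extend to 03:11-07:15.
16:30-21:17 is disjoint → start new block.
17:40-19:39 overlaps/touches 16:30-21:17 → extend to 16:30-21:17.
18:01-18:20 overlaps/touches 16:30-21:17 → extend to 16:30-21:17.
18:08-19:53 overlaps/touches 16:30-21:17 → extend to 16:30-21:17.

03:11-07:15, 16:30-21:17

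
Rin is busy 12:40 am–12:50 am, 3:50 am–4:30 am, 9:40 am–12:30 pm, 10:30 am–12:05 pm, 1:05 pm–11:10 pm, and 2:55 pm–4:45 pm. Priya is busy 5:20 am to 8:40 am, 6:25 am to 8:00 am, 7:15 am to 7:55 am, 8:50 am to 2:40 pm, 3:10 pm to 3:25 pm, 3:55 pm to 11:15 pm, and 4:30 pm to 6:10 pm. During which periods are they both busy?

9:40 am–12:30 pm, 1:05 pm–2:40 pm, 3:10 pm–3:25 pm, 3:55 pm–11:10 pm

Merge the first list: 12:40 am–12:50 am, 3:50 am–4:30 am, 9:40 am–12:30 pm, 1:05 pm–11:10 pm.
Merge the second list: 5:20 am–8:40 am, 8:50 am–2:40 pm, 3:10 pm–3:25 pm, 3:55 pm–11:15 pm.
12:40 am–12:50 am: no overlap with the second set.
3:50 am–4:30 am: no overlap with the second set.
9:40 am–12:30 pm meets the second set on 9:40 am–12:30 pm.
1:05 pm–11:10 pm meets the second set on 1:05 pm–2:40 pm, 3:10 pm–3:25 pm, 3:55 pm–11:10 pm.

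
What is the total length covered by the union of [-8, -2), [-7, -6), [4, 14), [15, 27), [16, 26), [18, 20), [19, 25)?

Merged: [-8, -2), [4, 14), [15, 27).
Lengths: 6 + 10 + 12 = 28.

28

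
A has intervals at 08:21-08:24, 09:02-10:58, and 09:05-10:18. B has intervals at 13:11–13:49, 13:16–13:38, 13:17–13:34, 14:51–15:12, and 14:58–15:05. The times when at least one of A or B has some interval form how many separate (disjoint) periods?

4

First set merges to 08:21–08:24, 09:02–10:58.
Second set merges to 13:11–13:49, 14:51–15:12.
A ∪ B = 08:21–08:24, 09:02–10:58, 13:11–13:49, 14:51–15:12.
That is 4 disjoint pieces.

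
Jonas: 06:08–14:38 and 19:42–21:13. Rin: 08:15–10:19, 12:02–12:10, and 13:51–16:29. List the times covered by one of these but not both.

06:08-08:15, 10:19-12:02, 12:10-13:51, 14:38-16:29, 19:42-21:13

A \ B = 06:08-08:15, 10:19-12:02, 12:10-13:51, 19:42-21:13.
B \ A = 14:38-16:29.
Union of the two gives the symmetric difference.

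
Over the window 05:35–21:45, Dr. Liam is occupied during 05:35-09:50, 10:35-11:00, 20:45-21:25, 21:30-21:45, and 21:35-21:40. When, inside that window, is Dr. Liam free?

After merging, the occupied span is 05:35–09:50, 10:35–11:00, 20:45–21:25, 21:30–21:45.
Uncovered inside 05:35–21:45: 09:50–10:35, 11:00–20:45, 21:25–21:30.

09:50–10:35, 11:00–20:45, 21:25–21:30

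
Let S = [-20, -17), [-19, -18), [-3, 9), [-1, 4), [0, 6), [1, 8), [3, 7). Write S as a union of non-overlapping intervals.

[-20, -17) ∪ [-3, 9)

[-19, -18) overlaps/touches [-20, -17) → extend to [-20, -17).
[-3, 9) is disjoint → start new block.
[-1, 4) overlaps/touches [-3, 9) → extend to [-3, 9).
[0, 6) overlaps/touches [-3, 9) → extend to [-3, 9).
[1, 8) overlaps/touches [-3, 9) → extend to [-3, 9).
[3, 7) overlaps/touches [-3, 9) → extend to [-3, 9).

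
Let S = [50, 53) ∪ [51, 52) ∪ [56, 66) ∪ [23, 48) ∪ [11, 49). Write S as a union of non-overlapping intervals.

Sort by start: [11, 49), [23, 48), [50, 53), [51, 52), [56, 66).
[23, 48) overlaps/touches [11, 49) → extend to [11, 49).
[50, 53) is disjoint → start new block.
[51, 52) overlaps/touches [50, 53) → extend to [50, 53).
[56, 66) is disjoint → start new block.

[11, 49) ∪ [50, 53) ∪ [56, 66)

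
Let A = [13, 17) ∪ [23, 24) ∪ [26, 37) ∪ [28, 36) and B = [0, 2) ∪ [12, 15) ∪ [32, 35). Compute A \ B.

[15, 17) ∪ [23, 24) ∪ [26, 32) ∪ [35, 37)

First set merges to [13, 17), [23, 24), [26, 37).
[13, 17) minus B → [15, 17).
[23, 24): no B overlap → unchanged.
[26, 37) minus B → [26, 32), [35, 37).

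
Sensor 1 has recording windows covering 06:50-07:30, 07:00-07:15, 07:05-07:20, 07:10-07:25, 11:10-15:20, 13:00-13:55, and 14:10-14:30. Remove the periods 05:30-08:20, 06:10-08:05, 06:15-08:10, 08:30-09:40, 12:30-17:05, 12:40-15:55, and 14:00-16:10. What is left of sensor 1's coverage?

11:10–12:30

A, merged: 06:50–07:30, 11:10–15:20.
B, merged: 05:30–08:20, 08:30–09:40, 12:30–17:05.
06:50–07:30: fully covered by B → removed.
11:10–15:20 minus B → 11:10–12:30.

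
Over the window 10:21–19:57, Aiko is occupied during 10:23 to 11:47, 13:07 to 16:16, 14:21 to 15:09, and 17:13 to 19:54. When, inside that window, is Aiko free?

After merging, the occupied span is 10:23-11:47, 13:07-16:16, 17:13-19:54.
Uncovered inside 10:21-19:57: 10:21-10:23, 11:47-13:07, 16:16-17:13, 19:54-19:57.

10:21-10:23, 11:47-13:07, 16:16-17:13, 19:54-19:57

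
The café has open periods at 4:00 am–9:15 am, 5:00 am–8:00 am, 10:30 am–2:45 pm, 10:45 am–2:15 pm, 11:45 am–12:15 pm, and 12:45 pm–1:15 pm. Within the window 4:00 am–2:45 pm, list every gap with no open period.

9:15 am–10:30 am

After merging, the occupied span is 4:00 am–9:15 am, 10:30 am–2:45 pm.
Complement within 4:00 am–2:45 pm: 9:15 am–10:30 am.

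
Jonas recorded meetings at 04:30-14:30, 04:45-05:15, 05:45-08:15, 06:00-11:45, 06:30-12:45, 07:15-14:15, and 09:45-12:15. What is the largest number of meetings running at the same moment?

5

At 07:15, 5 of the intervals are simultaneously active.
No point has more.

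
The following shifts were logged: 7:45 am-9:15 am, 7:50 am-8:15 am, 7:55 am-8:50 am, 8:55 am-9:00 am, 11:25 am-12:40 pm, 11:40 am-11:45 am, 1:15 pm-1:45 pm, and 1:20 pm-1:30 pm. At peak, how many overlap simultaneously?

At 7:55 am, 3 of the intervals are simultaneously active.
No point has more.

3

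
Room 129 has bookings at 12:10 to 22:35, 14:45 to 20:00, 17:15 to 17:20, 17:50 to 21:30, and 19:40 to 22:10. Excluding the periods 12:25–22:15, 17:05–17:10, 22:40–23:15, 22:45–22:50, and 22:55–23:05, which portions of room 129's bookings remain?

A, merged: 12:10-22:35.
B, merged: 12:25-22:15, 22:40-23:15.
12:10-22:35 minus B → 12:10-12:25, 22:15-22:35.

12:10-12:25, 22:15-22:35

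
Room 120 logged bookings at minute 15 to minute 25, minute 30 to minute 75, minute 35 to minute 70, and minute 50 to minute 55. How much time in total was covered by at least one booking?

Merged: minute 15 to minute 25, minute 30 to minute 75.
Lengths: 10 minutes + 45 minutes = 55 minutes.

55 minutes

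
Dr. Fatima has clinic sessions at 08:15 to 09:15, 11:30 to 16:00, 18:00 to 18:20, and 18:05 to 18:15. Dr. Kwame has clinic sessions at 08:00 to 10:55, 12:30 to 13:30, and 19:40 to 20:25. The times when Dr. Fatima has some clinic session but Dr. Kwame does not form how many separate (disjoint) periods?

3

First set merges to 08:15-09:15, 11:30-16:00, 18:00-18:20.
A \ B = 11:30-12:30, 13:30-16:00, 18:00-18:20.
That is 3 disjoint pieces.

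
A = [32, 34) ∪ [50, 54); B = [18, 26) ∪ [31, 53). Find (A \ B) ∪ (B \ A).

A but not B: [53, 54).
B but not A: [18, 26), [31, 32), [34, 50).
Combining gives A △ B.

[18, 26) ∪ [31, 32) ∪ [34, 50) ∪ [53, 54)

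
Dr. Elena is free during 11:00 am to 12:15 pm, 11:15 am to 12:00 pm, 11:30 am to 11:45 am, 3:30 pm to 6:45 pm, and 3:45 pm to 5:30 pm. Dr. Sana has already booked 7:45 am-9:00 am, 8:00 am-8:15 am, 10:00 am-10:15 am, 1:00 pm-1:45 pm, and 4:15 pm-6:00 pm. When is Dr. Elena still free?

A, merged: 11:00 am–12:15 pm, 3:30 pm–6:45 pm.
B, merged: 7:45 am–9:00 am, 10:00 am–10:15 am, 1:00 pm–1:45 pm, 4:15 pm–6:00 pm.
11:00 am–12:15 pm is untouched.
3:30 pm–6:45 pm with B removed leaves 3:30 pm–4:15 pm, 6:00 pm–6:45 pm.

11:00 am–12:15 pm, 3:30 pm–4:15 pm, 6:00 pm–6:45 pm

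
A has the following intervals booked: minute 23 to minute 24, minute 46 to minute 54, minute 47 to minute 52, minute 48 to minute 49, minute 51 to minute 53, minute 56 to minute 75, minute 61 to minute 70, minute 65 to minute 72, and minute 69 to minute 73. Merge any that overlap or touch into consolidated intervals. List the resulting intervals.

minute 23 to minute 24, minute 46 to minute 54, minute 56 to minute 75

minute 46 to minute 54 is disjoint → start new block.
minute 47 to minute 52 overlaps/touches minute 46 to minute 54 → extend to minute 46 to minute 54.
minute 48 to minute 49 overlaps/touches minute 46 to minute 54 → extend to minute 46 to minute 54.
minute 51 to minute 53 overlaps/touches minute 46 to minute 54 → extend to minute 46 to minute 54.
minute 56 to minute 75 is disjoint → start new block.
minute 61 to minute 70 overlaps/touches minute 56 to minute 75 → extend to minute 56 to minute 75.
minute 65 to minute 72 overlaps/touches minute 56 to minute 75 → extend to minute 56 to minute 75.
minute 69 to minute 73 overlaps/touches minute 56 to minute 75 → extend to minute 56 to minute 75.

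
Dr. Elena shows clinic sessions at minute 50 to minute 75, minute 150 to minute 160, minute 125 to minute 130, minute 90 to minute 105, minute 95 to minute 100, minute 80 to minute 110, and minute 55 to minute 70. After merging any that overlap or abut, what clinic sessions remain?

minute 50 to minute 75, minute 80 to minute 110, minute 125 to minute 130, minute 150 to minute 160

Sort by start: minute 50 to minute 75, minute 55 to minute 70, minute 80 to minute 110, minute 90 to minute 105, minute 95 to minute 100, minute 125 to minute 130, minute 150 to minute 160.
minute 55 to minute 70 overlaps/touches minute 50 to minute 75 → extend to minute 50 to minute 75.
minute 80 to minute 110 is disjoint → start new block.
minute 90 to minute 105 overlaps/touches minute 80 to minute 110 → extend to minute 80 to minute 110.
minute 95 to minute 100 overlaps/touches minute 80 to minute 110 → extend to minute 80 to minute 110.
minute 125 to minute 130 is disjoint → start new block.
minute 150 to minute 160 is disjoint → start new block.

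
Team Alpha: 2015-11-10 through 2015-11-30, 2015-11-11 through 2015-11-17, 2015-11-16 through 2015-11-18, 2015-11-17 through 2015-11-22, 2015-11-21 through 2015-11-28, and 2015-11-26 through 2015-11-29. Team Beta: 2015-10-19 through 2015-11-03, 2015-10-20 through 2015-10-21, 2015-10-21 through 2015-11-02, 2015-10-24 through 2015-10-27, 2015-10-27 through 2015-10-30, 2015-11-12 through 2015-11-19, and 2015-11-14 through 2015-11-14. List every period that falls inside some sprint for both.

2015-11-12 through 2015-11-19

First set merges to 2015-11-10 through 2015-11-30.
Second set merges to 2015-10-19 through 2015-11-03, 2015-11-12 through 2015-11-19.
2015-11-10 through 2015-11-30 ∩ B → 2015-11-12 through 2015-11-19.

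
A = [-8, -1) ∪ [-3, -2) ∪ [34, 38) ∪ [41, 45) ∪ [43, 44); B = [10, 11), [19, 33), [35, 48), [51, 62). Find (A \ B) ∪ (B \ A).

Merge the first list: [-8, -1), [34, 38), [41, 45).
A \ B = [-8, -1), [34, 35).
B \ A = [10, 11), [19, 33), [38, 41), [45, 48), [51, 62).
Union of the two gives the symmetric difference.

[-8, -1) ∪ [10, 11) ∪ [19, 33) ∪ [34, 35) ∪ [38, 41) ∪ [45, 48) ∪ [51, 62)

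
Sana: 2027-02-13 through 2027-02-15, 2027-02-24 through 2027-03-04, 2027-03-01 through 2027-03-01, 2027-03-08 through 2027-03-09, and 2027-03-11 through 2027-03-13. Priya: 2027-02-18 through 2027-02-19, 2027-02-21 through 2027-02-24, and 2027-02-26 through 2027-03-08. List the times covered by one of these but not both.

Merge the first list: 2027-02-13 through 2027-02-15, 2027-02-24 through 2027-03-04, 2027-03-08 through 2027-03-09, 2027-03-11 through 2027-03-13.
A but not B: 2027-02-13 through 2027-02-15, 2027-02-25 through 2027-02-25, 2027-03-09 through 2027-03-09, 2027-03-11 through 2027-03-13.
B but not A: 2027-02-18 through 2027-02-19, 2027-02-21 through 2027-02-23, 2027-03-05 through 2027-03-07.
Combining gives A △ B.

2027-02-13 through 2027-02-15, 2027-02-18 through 2027-02-19, 2027-02-21 through 2027-02-23, 2027-02-25 through 2027-02-25, 2027-03-05 through 2027-03-07, 2027-03-09 through 2027-03-09, 2027-03-11 through 2027-03-13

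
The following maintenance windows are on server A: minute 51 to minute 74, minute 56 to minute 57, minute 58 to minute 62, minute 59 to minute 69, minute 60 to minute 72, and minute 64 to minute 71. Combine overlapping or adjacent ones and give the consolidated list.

minute 56 to minute 57 overlaps/touches minute 51 to minute 74 → extend to minute 51 to minute 74.
minute 58 to minute 62 overlaps/touches minute 51 to minute 74 → extend to minute 51 to minute 74.
minute 59 to minute 69 overlaps/touches minute 51 to minute 74 → extend to minute 51 to minute 74.
minute 60 to minute 72 overlaps/touches minute 51 to minute 74 → extend to minute 51 to minute 74.
minute 64 to minute 71 overlaps/touches minute 51 to minute 74 → extend to minute 51 to minute 74.

minute 51 to minute 74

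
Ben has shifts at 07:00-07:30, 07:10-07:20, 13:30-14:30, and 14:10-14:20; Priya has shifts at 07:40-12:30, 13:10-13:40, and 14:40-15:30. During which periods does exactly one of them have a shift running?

07:00-07:30, 07:40-12:30, 13:10-13:30, 13:40-14:30, 14:40-15:30

First set merges to 07:00-07:30, 13:30-14:30.
A but not B: 07:00-07:30, 13:40-14:30.
B but not A: 07:40-12:30, 13:10-13:30, 14:40-15:30.
Combining gives A △ B.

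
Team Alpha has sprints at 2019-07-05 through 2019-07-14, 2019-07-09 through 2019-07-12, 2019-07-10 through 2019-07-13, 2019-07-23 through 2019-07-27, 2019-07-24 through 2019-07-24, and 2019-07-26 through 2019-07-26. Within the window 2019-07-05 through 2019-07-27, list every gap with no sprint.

2019-07-15 through 2019-07-22

The merged coverage is 2019-07-05 through 2019-07-14, 2019-07-23 through 2019-07-27.
Uncovered inside 2019-07-05 through 2019-07-27: 2019-07-15 through 2019-07-22.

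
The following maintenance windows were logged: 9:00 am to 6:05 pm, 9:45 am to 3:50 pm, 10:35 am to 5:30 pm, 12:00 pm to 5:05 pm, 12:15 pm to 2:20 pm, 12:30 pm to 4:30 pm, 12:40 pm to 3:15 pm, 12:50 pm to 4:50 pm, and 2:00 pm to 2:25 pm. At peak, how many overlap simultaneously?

At 2:00 pm, 9 of the intervals are simultaneously active.
No point has more.

9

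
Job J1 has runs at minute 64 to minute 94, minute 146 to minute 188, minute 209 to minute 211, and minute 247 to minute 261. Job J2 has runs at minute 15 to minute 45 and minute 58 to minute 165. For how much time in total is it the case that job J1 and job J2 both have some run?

A ∩ B = minute 64 to minute 94, minute 146 to minute 165.
Total: 30 minutes + 19 minutes = 49 minutes.

49 minutes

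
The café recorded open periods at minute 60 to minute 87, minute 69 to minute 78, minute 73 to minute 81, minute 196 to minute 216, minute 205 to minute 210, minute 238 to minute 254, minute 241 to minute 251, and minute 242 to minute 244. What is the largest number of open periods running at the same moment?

At minute 73, 3 of the intervals are simultaneously active.
No point has more.

3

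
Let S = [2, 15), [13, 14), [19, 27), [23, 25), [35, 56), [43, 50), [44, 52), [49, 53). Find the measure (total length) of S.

42

Merged: [2, 15), [19, 27), [35, 56).
Lengths: 13 + 8 + 21 = 42.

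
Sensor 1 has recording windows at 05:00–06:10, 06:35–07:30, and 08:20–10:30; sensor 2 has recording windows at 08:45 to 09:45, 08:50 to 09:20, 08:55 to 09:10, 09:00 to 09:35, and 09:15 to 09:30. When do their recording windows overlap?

Merge the second list: 08:45–09:45.
05:00–06:10 meets no B interval.
06:35–07:30 meets no B interval.
08:20–10:30 ∩ B → 08:45–09:45.

08:45–09:45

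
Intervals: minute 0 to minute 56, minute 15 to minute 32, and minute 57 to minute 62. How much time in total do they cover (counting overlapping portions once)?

61 minutes

Merged: minute 0 to minute 56, minute 57 to minute 62.
Lengths: 56 minutes + 5 minutes = 61 minutes.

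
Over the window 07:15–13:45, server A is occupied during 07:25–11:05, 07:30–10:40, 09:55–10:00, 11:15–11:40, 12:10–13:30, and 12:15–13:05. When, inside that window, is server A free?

07:15-07:25, 11:05-11:15, 11:40-12:10, 13:30-13:45

The merged coverage is 07:25-11:05, 11:15-11:40, 12:10-13:30.
Gaps within 07:15-13:45: 07:15-07:25, 11:05-11:15, 11:40-12:10, 13:30-13:45.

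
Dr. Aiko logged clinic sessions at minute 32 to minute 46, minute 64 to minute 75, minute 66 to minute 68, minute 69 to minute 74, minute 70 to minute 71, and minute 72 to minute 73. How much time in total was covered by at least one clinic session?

25 minutes

Merged: minute 32 to minute 46, minute 64 to minute 75.
Lengths: 14 minutes + 11 minutes = 25 minutes.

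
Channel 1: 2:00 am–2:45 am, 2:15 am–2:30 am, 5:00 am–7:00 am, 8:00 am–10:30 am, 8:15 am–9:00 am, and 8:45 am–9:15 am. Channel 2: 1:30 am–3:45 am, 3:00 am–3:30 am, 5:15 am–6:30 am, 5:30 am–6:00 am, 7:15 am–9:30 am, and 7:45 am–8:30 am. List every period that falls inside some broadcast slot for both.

2:00 am–2:45 am, 5:15 am–6:30 am, 8:00 am–9:30 am

Merge the first list: 2:00 am–2:45 am, 5:00 am–7:00 am, 8:00 am–10:30 am.
Merge the second list: 1:30 am–3:45 am, 5:15 am–6:30 am, 7:15 am–9:30 am.
2:00 am–2:45 am meets the second set on 2:00 am–2:45 am.
5:00 am–7:00 am meets the second set on 5:15 am–6:30 am.
8:00 am–10:30 am meets the second set on 8:00 am–9:30 am.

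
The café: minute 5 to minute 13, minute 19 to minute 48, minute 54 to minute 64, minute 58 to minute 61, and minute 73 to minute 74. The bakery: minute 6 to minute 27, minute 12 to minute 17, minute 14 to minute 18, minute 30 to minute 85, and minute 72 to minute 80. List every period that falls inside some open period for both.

Merge the first list: minute 5 to minute 13, minute 19 to minute 48, minute 54 to minute 64, minute 73 to minute 74.
Merge the second list: minute 6 to minute 27, minute 30 to minute 85.
minute 5 to minute 13 overlaps B on minute 6 to minute 13.
minute 19 to minute 48 overlaps B on minute 19 to minute 27, minute 30 to minute 48.
minute 54 to minute 64 overlaps B on minute 54 to minute 64.
minute 73 to minute 74 overlaps B on minute 73 to minute 74.

minute 6 to minute 13, minute 19 to minute 27, minute 30 to minute 48, minute 54 to minute 64, minute 73 to minute 74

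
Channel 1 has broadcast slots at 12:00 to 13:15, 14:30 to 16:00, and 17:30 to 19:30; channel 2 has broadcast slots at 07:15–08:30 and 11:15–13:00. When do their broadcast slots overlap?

12:00–13:15 overlaps B on 12:00–13:00.
14:30–16:00 falls entirely outside B.
17:30–19:30 falls entirely outside B.

12:00–13:00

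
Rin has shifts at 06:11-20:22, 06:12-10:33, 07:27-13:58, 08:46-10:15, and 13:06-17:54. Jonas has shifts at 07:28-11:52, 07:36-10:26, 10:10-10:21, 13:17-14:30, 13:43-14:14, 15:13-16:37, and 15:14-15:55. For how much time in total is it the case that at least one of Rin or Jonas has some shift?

Merge the first list: 06:11–20:22.
Merge the second list: 07:28–11:52, 13:17–14:30, 15:13–16:37.
A ∪ B = 06:11–20:22.
Total: 14 h 11 min.

14 h 11 min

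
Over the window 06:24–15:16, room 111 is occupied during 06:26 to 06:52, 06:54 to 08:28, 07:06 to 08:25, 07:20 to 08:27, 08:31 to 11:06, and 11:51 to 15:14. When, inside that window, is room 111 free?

06:24–06:26, 06:52–06:54, 08:28–08:31, 11:06–11:51, 15:14–15:16

Covered (merged): 06:26–06:52, 06:54–08:28, 08:31–11:06, 11:51–15:14.
Gaps within 06:24–15:16: 06:24–06:26, 06:52–06:54, 08:28–08:31, 11:06–11:51, 15:14–15:16.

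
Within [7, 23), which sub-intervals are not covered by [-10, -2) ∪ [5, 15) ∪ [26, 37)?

[15, 23)

After merging, the occupied span is [-10, -2), [5, 15), [26, 37).
Uncovered inside [7, 23): [15, 23).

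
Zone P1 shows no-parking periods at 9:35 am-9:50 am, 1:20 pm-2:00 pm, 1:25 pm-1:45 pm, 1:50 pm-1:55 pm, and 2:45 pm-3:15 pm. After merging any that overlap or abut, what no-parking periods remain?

1:20 pm-2:00 pm is disjoint → start new block.
1:25 pm-1:45 pm overlaps/touches 1:20 pm-2:00 pm → extend to 1:20 pm-2:00 pm.
1:50 pm-1:55 pm overlaps/touches 1:20 pm-2:00 pm → extend to 1:20 pm-2:00 pm.
2:45 pm-3:15 pm is disjoint → start new block.

9:35 am-9:50 am, 1:20 pm-2:00 pm, 2:45 pm-3:15 pm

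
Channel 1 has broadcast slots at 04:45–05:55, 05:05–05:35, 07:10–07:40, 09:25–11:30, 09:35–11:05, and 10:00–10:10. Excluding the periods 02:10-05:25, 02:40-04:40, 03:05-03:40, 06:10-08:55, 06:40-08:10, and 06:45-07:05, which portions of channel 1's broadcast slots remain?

05:25–05:55, 09:25–11:30

A, merged: 04:45–05:55, 07:10–07:40, 09:25–11:30.
B, merged: 02:10–05:25, 06:10–08:55.
04:45–05:55 minus B → 05:25–05:55.
07:10–07:40: fully covered by B → removed.
09:25–11:30: no B overlap → unchanged.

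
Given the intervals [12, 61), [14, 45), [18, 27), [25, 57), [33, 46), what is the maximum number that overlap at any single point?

Sweep endpoints in order; track running count of active intervals.
Peak of 4 reached at 25.

4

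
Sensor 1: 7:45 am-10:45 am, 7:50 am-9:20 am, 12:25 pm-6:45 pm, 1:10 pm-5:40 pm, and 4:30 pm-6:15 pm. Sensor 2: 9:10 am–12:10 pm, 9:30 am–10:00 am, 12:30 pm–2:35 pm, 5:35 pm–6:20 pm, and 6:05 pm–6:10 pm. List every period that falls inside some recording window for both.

9:10 am–10:45 am, 12:30 pm–2:35 pm, 5:35 pm–6:20 pm

A, merged: 7:45 am–10:45 am, 12:25 pm–6:45 pm.
B, merged: 9:10 am–12:10 pm, 12:30 pm–2:35 pm, 5:35 pm–6:20 pm.
7:45 am–10:45 am overlaps B on 9:10 am–10:45 am.
12:25 pm–6:45 pm overlaps B on 12:30 pm–2:35 pm, 5:35 pm–6:20 pm.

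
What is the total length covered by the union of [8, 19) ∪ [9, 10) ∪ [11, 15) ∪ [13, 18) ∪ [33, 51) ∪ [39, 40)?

29

Merged: [8, 19), [33, 51).
Lengths: 11 + 18 = 29.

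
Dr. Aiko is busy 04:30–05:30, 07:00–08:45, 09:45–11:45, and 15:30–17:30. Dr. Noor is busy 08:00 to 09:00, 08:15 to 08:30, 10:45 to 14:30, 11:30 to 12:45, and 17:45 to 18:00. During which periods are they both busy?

08:00–08:45, 10:45–11:45

Second set merges to 08:00–09:00, 10:45–14:30, 17:45–18:00.
04:30–05:30 falls entirely outside B.
07:00–08:45 overlaps B on 08:00–08:45.
09:45–11:45 overlaps B on 10:45–11:45.
15:30–17:30 falls entirely outside B.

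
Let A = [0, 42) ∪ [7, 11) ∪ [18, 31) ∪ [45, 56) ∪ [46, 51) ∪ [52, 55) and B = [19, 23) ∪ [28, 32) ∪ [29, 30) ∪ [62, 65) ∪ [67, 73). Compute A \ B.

[0, 19) ∪ [23, 28) ∪ [32, 42) ∪ [45, 56)

First set merges to [0, 42), [45, 56).
Second set merges to [19, 23), [28, 32), [62, 65), [67, 73).
[0, 42) with B removed leaves [0, 19), [23, 28), [32, 42).
[45, 56) is untouched.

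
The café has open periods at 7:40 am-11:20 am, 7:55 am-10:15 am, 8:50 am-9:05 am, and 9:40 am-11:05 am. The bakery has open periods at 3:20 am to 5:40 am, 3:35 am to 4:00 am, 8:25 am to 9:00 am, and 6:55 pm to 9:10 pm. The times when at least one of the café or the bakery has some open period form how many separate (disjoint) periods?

A, merged: 7:40 am-11:20 am.
B, merged: 3:20 am-5:40 am, 8:25 am-9:00 am, 6:55 pm-9:10 pm.
A ∪ B = 3:20 am-5:40 am, 7:40 am-11:20 am, 6:55 pm-9:10 pm.
That is 3 disjoint pieces.

3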